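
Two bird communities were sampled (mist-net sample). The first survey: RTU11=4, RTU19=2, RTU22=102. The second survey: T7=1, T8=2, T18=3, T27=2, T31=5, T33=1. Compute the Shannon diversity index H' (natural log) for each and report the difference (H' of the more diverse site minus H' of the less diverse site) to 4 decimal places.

The first survey: N=108, proportions 0.037037, 0.018519, 0.944444, giving H' = 0.249921 (working shown to 6 dp, full precision carried).
The second survey: N=14, proportions 0.071429, 0.142857, 0.214286, 0.142857, 0.357143, 0.071429, giving H' = 1.630799.
Difference = |0.249921 − 1.630799| = 1.380878, i.e. 1.3809 to 4 decimal places.

1.3809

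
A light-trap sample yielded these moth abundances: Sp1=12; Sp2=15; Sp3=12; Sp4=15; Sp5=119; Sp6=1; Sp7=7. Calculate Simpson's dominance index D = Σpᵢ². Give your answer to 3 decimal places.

Total N = 12+15+12+15+119+1+7 = 181, so the proportions are 0.0663, 0.08287, 0.0663, 0.08287, 0.65746, 0.00552, 0.03867 (working shown to 5 dp, full precision carried).
D = 0.0663² + 0.08287² + 0.0663² + 0.08287² + 0.65746² + 0.00552² + 0.03867² = 0.00440 + 0.00687 + 0.00440 + 0.00687 + 0.43225 + 0.00003 + 0.00150 = 0.45630.
To 3 decimal places, D = 0.456.

0.456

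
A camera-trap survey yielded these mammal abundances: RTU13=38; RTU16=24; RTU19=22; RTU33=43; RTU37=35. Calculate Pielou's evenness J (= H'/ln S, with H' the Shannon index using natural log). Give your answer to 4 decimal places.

Total N = 38+24+22+43+35 = 162, so the proportions are 0.234568, 0.148148, 0.135802, 0.265432, 0.216049 (working shown to 6 dp, full precision carried).
H' = −Σ pᵢ ln pᵢ = −((-0.340126) + (-0.282895) + (-0.271137) + (-0.352068) + (-0.331041)) = 1.577267.
With S = 5 species, ln S = 1.609438, so J = 1.577267/1.609438 = 0.980011, i.e. 0.9800 to 4 decimal places.

0.9800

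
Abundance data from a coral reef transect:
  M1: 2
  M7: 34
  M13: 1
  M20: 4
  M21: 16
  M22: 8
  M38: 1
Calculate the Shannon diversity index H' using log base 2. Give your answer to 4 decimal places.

1.9387

Total N = 2+34+1+4+16+8+1 = 66, so the proportions are 0.030303, 0.515152, 0.015152, 0.060606, 0.242424, 0.121212, 0.015152 (working shown to 6 dp, full precision carried).
Each pᵢ log₂ pᵢ term: 0.030303×(-5.044394)=-0.152860, 0.515152×(-0.956931)=-0.492965, 0.015152×(-6.044394)=-0.091582, 0.060606×(-4.044394)=-0.245115, 0.242424×(-2.044394)=-0.495611, 0.121212×(-3.044394)=-0.369017, 0.015152×(-6.044394)=-0.091582.
Sum = -1.938731, so H' = 1.9387.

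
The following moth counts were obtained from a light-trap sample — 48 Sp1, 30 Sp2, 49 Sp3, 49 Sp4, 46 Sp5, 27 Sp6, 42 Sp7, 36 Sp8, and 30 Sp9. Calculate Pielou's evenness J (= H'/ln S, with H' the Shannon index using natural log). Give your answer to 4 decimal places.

Total N = 48+30+49+49+46+27+42+36+30 = 357, so the proportions are 0.134454, 0.084034, 0.137255, 0.137255, 0.128852, 0.07563, 0.117647, 0.10084, 0.084034 (working shown to 6 dp, full precision carried).
H' = −Σ pᵢ ln pᵢ = −((-0.269786) + (-0.208112) + (-0.272577) + (-0.272577) + (-0.264029) + (-0.195270) + (-0.251772) + (-0.231350) + (-0.208112)) = 2.173585.
With S = 9 species, ln S = 2.197225, so J = 2.173585/2.197225 = 0.989241, i.e. 0.9892 to 4 decimal places.

0.9892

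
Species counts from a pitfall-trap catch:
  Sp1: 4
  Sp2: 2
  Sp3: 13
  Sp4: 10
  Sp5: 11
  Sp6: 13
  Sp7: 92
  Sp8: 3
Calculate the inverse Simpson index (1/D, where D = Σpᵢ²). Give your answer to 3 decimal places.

2.420

Total N = 4+2+13+10+11+13+92+3 = 148, so the proportions are 0.027027, 0.013514, 0.087838, 0.067568, 0.074324, 0.087838, 0.621622, 0.02027 (working shown to 6 dp, full precision carried).
D = 0.027027² + 0.013514² + 0.087838² + 0.067568² + 0.074324² + 0.087838² + 0.621622² + 0.02027² = 0.000730 + 0.000183 + 0.007715 + 0.004565 + 0.005524 + 0.007715 + 0.386413 + 0.000411 = 0.413258.
So 1/D = 2.41980, i.e. 2.420 to 3 decimal places.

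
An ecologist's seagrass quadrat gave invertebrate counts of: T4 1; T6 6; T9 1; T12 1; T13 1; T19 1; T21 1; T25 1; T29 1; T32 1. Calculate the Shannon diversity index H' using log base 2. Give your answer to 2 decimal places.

2.87

Total N = 1+6+1+1+1+1+1+1+1+1 = 15, so the proportions are 0.0667, 0.4, 0.0667, 0.0667, 0.0667, 0.0667, 0.0667, 0.0667, 0.0667, 0.0667 (working shown to 4 dp, full precision carried).
Each pᵢ log₂ pᵢ term: 0.0667×(-3.9069)=-0.2605, 0.4×(-1.3219)=-0.5288, 0.0667×(-3.9069)=-0.2605, 0.0667×(-3.9069)=-0.2605, 0.0667×(-3.9069)=-0.2605, 0.0667×(-3.9069)=-0.2605, 0.0667×(-3.9069)=-0.2605, 0.0667×(-3.9069)=-0.2605, 0.0667×(-3.9069)=-0.2605, 0.0667×(-3.9069)=-0.2605.
Sum = -2.8729, so H' = 2.87.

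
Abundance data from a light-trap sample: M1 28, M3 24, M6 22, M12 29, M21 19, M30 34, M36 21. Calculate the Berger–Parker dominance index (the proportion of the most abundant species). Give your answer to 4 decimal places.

0.1921

Total N = 28+24+22+29+19+34+21 = 177, so the proportions are 0.158192, 0.135593, 0.124294, 0.163842, 0.107345, 0.19209, 0.118644 (working shown to 6 dp, full precision carried).
The largest proportion is 0.19209, i.e. d = 0.1921 to 4 decimal places.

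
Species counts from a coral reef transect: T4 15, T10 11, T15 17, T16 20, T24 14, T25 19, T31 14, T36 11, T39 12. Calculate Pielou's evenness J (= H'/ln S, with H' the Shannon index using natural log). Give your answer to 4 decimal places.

0.9900

Total N = 15+11+17+20+14+19+14+11+12 = 133, so the proportions are 0.112782, 0.082707, 0.12782, 0.150376, 0.105263, 0.142857, 0.105263, 0.082707, 0.090226 (working shown to 6 dp, full precision carried).
H' = −Σ pᵢ ln pᵢ = −((-0.246124) + (-0.206143) + (-0.262942) + (-0.284905) + (-0.236978) + (-0.277987) + (-0.236978) + (-0.206143) + (-0.217032)) = 2.175232.
With S = 9 species, ln S = 2.197225, so J = 2.175232/2.197225 = 0.989991, i.e. 0.9900 to 4 decimal places.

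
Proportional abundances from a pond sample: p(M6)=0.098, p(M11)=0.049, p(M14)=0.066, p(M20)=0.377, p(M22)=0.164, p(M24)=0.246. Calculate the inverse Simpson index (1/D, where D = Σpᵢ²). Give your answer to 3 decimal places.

4.067

D = 0.098² + 0.049² + 0.066² + 0.377² + 0.164² + 0.246² = 0.0096040 + 0.0024010 + 0.0043560 + 0.1421290 + 0.0268960 + 0.0605160 = 0.2459020 (working shown to 7 dp, full precision carried).
So 1/D = 4.06666, i.e. 4.067 to 3 decimal places.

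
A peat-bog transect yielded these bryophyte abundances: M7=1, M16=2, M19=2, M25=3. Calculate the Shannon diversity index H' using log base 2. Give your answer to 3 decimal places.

1.906

Total N = 1+2+2+3 = 8, so the proportions are 0.125, 0.25, 0.25, 0.375 (working shown to 5 dp, full precision carried).
Each pᵢ log₂ pᵢ term: 0.125×(-3.00000)=-0.37500, 0.25×(-2.00000)=-0.50000, 0.25×(-2.00000)=-0.50000, 0.375×(-1.41504)=-0.53064.
Sum = -1.90564, so H' = 1.906.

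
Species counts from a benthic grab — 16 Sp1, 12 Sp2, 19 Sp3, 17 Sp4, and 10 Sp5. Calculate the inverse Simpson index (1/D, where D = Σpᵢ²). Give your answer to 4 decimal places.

4.7617

Total N = 16+12+19+17+10 = 74, so the proportions are 0.21621622, 0.16216216, 0.25675676, 0.22972973, 0.13513514 (working shown to 8 dp, full precision carried).
D = 0.21621622² + 0.16216216² + 0.25675676² + 0.22972973² + 0.13513514² = 0.04674945 + 0.02629657 + 0.06592403 + 0.05277575 + 0.01826150 = 0.21000730.
So 1/D = 4.761739, i.e. 4.7617 to 4 decimal places.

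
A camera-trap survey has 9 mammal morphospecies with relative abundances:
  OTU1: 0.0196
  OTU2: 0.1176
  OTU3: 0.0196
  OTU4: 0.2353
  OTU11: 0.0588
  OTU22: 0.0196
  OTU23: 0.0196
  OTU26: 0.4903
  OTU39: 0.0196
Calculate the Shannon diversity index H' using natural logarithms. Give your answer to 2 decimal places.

1.49

Each pᵢ ln pᵢ term (working shown to 4 dp, full precision carried): 0.0196×(-3.9322)=-0.0771, 0.1176×(-2.1405)=-0.2517, 0.0196×(-3.9322)=-0.0771, 0.2353×(-1.4469)=-0.3405, 0.0588×(-2.8336)=-0.1666, 0.0196×(-3.9322)=-0.0771, 0.0196×(-3.9322)=-0.0771, 0.4903×(-0.7127)=-0.3495, 0.0196×(-3.9322)=-0.0771.
Sum = -1.4936, so H' = 1.49.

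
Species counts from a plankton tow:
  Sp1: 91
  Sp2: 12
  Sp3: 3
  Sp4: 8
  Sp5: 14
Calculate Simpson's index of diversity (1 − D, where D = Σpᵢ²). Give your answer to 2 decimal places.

Total N = 91+12+3+8+14 = 128, so the proportions are 0.7109, 0.0938, 0.0234, 0.0625, 0.1094 (working shown to 4 dp, full precision carried).
D = 0.7109² + 0.0938² + 0.0234² + 0.0625² + 0.1094² = 0.5054 + 0.0088 + 0.0005 + 0.0039 + 0.0120 = 0.5306.
So 1 − D = 0.4694, i.e. 0.47 to 2 decimal places.

0.47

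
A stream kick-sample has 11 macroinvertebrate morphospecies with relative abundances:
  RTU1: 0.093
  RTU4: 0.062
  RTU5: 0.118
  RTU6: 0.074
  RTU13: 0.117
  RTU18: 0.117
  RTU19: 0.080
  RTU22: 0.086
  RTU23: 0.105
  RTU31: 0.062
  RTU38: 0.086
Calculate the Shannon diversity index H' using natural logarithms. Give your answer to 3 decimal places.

Each pᵢ ln pᵢ term (working shown to 5 dp, full precision carried): 0.093×(-2.37516)=-0.22089, 0.062×(-2.78062)=-0.17240, 0.118×(-2.13707)=-0.25217, 0.074×(-2.60369)=-0.19267, 0.117×(-2.14558)=-0.25103, 0.117×(-2.14558)=-0.25103, 0.08×(-2.52573)=-0.20206, 0.086×(-2.45341)=-0.21099, 0.105×(-2.25379)=-0.23665, 0.062×(-2.78062)=-0.17240, 0.086×(-2.45341)=-0.21099.
Sum = -2.37329, so H' = 2.373.

2.373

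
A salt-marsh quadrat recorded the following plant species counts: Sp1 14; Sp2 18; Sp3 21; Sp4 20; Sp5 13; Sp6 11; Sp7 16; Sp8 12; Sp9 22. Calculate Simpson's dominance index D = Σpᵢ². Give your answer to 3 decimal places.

0.117

Total N = 14+18+21+20+13+11+16+12+22 = 147, so the proportions are 0.09524, 0.12245, 0.14286, 0.13605, 0.08844, 0.07483, 0.10884, 0.08163, 0.14966 (working shown to 5 dp, full precision carried).
D = 0.09524² + 0.12245² + 0.14286² + 0.13605² + 0.08844² + 0.07483² + 0.10884² + 0.08163² + 0.14966² = 0.00907 + 0.01499 + 0.02041 + 0.01851 + 0.00782 + 0.00560 + 0.01185 + 0.00666 + 0.02240 = 0.11731.
To 3 decimal places, D = 0.117.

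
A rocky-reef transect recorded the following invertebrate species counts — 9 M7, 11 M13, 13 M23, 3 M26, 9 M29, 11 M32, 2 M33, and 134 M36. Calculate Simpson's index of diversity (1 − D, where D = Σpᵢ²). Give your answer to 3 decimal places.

Total N = 9+11+13+3+9+11+2+134 = 192, so the proportions are 0.04688, 0.05729, 0.06771, 0.01562, 0.04688, 0.05729, 0.01042, 0.69792 (working shown to 5 dp, full precision carried).
D = 0.04688² + 0.05729² + 0.06771² + 0.01562² + 0.04688² + 0.05729² + 0.01042² + 0.69792² = 0.00220 + 0.00328 + 0.00458 + 0.00024 + 0.00220 + 0.00328 + 0.00011 + 0.48709 = 0.50298.
So 1 − D = 0.49702, i.e. 0.497 to 3 decimal places.

0.497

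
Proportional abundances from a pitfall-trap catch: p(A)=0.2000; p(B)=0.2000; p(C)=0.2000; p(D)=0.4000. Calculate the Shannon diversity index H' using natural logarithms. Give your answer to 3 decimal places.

1.332

Each pᵢ ln pᵢ term (working shown to 5 dp, full precision carried): 0.2×(-1.60944)=-0.32189, 0.2×(-1.60944)=-0.32189, 0.2×(-1.60944)=-0.32189, 0.4×(-0.91629)=-0.36652.
Sum = -1.33218, so H' = 1.332.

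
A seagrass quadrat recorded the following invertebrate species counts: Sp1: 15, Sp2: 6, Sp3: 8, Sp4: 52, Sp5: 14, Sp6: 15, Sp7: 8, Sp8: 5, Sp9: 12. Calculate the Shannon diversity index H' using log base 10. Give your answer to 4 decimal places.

0.8257

Total N = 15+6+8+52+14+15+8+5+12 = 135, so the proportions are 0.111111, 0.044444, 0.059259, 0.385185, 0.103704, 0.111111, 0.059259, 0.037037, 0.088889 (working shown to 6 dp, full precision carried).
Each pᵢ log₁₀ pᵢ term: 0.111111×(-0.954243)=-0.106027, 0.044444×(-1.352183)=-0.060097, 0.059259×(-1.227244)=-0.072726, 0.385185×(-0.414330)=-0.159594, 0.103704×(-0.984206)=-0.102066, 0.111111×(-0.954243)=-0.106027, 0.059259×(-1.227244)=-0.072726, 0.037037×(-1.431364)=-0.053013, 0.088889×(-1.051153)=-0.093436.
Sum = -0.825711, so H' = 0.8257.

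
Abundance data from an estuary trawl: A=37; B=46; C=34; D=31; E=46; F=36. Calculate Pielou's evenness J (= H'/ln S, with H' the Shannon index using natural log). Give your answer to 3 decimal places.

Total N = 37+46+34+31+46+36 = 230, so the proportions are 0.16087, 0.2, 0.14783, 0.13478, 0.2, 0.15652 (working shown to 5 dp, full precision carried).
H' = −Σ pᵢ ln pᵢ = −((-0.29393) + (-0.32189) + (-0.28260) + (-0.27012) + (-0.32189) + (-0.29028)) = 1.78071.
With S = 6 species, ln S = 1.79176, so J = 1.78071/1.79176 = 0.99383, i.e. 0.994 to 3 decimal places.

0.994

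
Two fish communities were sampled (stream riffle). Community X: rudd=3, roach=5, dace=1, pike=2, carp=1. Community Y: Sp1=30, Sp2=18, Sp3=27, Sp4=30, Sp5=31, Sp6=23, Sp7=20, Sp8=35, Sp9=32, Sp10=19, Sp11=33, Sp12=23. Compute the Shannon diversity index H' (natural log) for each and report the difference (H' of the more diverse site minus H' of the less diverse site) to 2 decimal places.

Community X: N=12, proportions 0.25, 0.4167, 0.0833, 0.1667, 0.0833, giving H' = 1.4241 (working shown to 4 dp, full precision carried).
Community Y: N=321, proportions 0.0935, 0.0561, 0.0841, 0.0935, 0.0966, 0.0717, 0.0623, 0.109, 0.0997, 0.0592, 0.1028, 0.0717, giving H' = 2.4619.
Difference = |1.4241 − 2.4619| = 1.0378, i.e. 1.04 to 2 decimal places.

1.04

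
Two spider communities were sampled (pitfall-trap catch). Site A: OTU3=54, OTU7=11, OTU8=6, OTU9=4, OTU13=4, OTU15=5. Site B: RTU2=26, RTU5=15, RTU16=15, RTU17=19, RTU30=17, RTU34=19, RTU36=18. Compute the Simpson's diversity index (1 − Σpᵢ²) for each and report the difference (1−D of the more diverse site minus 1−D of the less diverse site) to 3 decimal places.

Site A: N=84, proportions 0.642857, 0.130952, 0.071429, 0.047619, 0.047619, 0.059524, giving 1−D = 0.556406 (working shown to 6 dp, full precision carried).
Site B: N=129, proportions 0.20155, 0.116279, 0.116279, 0.147287, 0.131783, 0.147287, 0.139535, giving 1−D = 0.852112.
Difference = |0.556406 − 0.852112| = 0.295706, i.e. 0.296 to 3 decimal places.

0.296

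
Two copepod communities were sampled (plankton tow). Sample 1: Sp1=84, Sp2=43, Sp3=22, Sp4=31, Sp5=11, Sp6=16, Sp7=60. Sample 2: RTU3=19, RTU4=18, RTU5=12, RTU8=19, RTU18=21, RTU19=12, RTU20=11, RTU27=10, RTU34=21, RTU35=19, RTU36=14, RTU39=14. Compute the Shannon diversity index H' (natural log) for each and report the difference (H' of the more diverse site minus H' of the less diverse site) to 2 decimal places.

0.70

Sample 1: N=267, proportions 0.31461, 0.16105, 0.0824, 0.1161, 0.0412, 0.05993, 0.22472, giving H' = 1.74914 (working shown to 5 dp, full precision carried).
Sample 2: N=190, proportions 0.1, 0.09474, 0.06316, 0.1, 0.11053, 0.06316, 0.05789, 0.05263, 0.11053, 0.1, 0.07368, 0.07368, giving H' = 2.45406.
Difference = |1.74914 − 2.45406| = 0.70492, i.e. 0.70 to 2 decimal places.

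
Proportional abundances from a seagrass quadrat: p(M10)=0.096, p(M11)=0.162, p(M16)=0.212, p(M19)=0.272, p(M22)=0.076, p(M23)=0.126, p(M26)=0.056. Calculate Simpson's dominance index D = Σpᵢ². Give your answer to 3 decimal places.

D = 0.096² + 0.162² + 0.212² + 0.272² + 0.076² + 0.126² + 0.056² = 0.00922 + 0.02624 + 0.04494 + 0.07398 + 0.00578 + 0.01588 + 0.00314 = 0.17918 (working shown to 5 dp, full precision carried).
To 3 decimal places, D = 0.179.

0.179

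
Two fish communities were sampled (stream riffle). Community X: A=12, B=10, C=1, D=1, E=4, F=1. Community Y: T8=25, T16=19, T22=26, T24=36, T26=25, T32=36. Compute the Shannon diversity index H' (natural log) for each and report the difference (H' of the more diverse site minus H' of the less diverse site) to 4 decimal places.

Community X: N=29, proportions 0.413793, 0.344828, 0.034483, 0.034483, 0.137931, 0.034483, giving H' = 1.353851 (working shown to 6 dp, full precision carried).
Community Y: N=167, proportions 0.149701, 0.113772, 0.155689, 0.215569, 0.149701, 0.215569, giving H' = 1.767024.
Difference = |1.353851 − 1.767024| = 0.413173, i.e. 0.4132 to 4 decimal places.

0.4132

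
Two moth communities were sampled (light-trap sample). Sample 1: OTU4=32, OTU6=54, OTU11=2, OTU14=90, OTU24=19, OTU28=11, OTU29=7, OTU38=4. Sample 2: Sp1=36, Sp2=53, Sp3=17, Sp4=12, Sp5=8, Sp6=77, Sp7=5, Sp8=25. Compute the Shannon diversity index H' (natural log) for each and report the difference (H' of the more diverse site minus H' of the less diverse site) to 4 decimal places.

0.1926

Sample 1: N=219, proportions 0.146119, 0.246575, 0.009132, 0.410959, 0.086758, 0.050228, 0.031963, 0.018265, giving H' = 1.580096 (working shown to 6 dp, full precision carried).
Sample 2: N=233, proportions 0.154506, 0.227468, 0.072961, 0.051502, 0.034335, 0.330472, 0.021459, 0.107296, giving H' = 1.772741.
Difference = |1.580096 − 1.772741| = 0.192645, i.e. 0.1926 to 4 decimal places.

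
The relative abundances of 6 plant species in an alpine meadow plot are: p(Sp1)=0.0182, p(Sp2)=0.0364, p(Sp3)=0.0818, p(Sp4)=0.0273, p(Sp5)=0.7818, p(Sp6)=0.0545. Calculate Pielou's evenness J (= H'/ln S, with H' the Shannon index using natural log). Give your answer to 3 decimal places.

H' = −Σ pᵢ ln pᵢ = −((-0.07292) + (-0.12060) + (-0.20478) + (-0.09830) + (-0.19245) + (-0.15857)) = 0.84762 (working shown to 5 dp, full precision carried).
With S = 6 species, ln S = 1.79176, so J = 0.84762/1.79176 = 0.47307, i.e. 0.473 to 3 decimal places.

0.473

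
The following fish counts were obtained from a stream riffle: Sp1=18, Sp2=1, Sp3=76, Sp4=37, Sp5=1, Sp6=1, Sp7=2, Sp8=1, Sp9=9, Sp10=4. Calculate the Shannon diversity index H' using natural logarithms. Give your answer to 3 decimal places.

Total N = 18+1+76+37+1+1+2+1+9+4 = 150, so the proportions are 0.12, 0.00667, 0.50667, 0.24667, 0.00667, 0.00667, 0.01333, 0.00667, 0.06, 0.02667 (working shown to 5 dp, full precision carried).
Each pᵢ ln pᵢ term: 0.12×(-2.12026)=-0.25443, 0.00667×(-5.01064)=-0.03340, 0.50667×(-0.67990)=-0.34448, 0.24667×(-1.39972)=-0.34526, 0.00667×(-5.01064)=-0.03340, 0.00667×(-5.01064)=-0.03340, 0.01333×(-4.31749)=-0.05757, 0.00667×(-5.01064)=-0.03340, 0.06×(-2.81341)=-0.16880, 0.02667×(-3.62434)=-0.09665.
Sum = -1.40082, so H' = 1.401.

1.401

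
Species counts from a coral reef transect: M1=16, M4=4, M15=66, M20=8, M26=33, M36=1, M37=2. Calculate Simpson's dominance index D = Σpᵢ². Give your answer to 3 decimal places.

Total N = 16+4+66+8+33+1+2 = 130, so the proportions are 0.12308, 0.03077, 0.50769, 0.06154, 0.25385, 0.00769, 0.01538 (working shown to 5 dp, full precision carried).
D = 0.12308² + 0.03077² + 0.50769² + 0.06154² + 0.25385² + 0.00769² + 0.01538² = 0.01515 + 0.00095 + 0.25775 + 0.00379 + 0.06444 + 0.00006 + 0.00024 = 0.34237.
To 3 decimal places, D = 0.342.

0.342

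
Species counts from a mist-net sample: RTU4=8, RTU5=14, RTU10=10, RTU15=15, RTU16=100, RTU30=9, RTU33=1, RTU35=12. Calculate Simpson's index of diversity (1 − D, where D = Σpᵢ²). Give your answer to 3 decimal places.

0.621

Total N = 8+14+10+15+100+9+1+12 = 169, so the proportions are 0.04734, 0.08284, 0.05917, 0.08876, 0.59172, 0.05325, 0.00592, 0.07101 (working shown to 5 dp, full precision carried).
D = 0.04734² + 0.08284² + 0.05917² + 0.08876² + 0.59172² + 0.05325² + 0.00592² + 0.07101² = 0.00224 + 0.00686 + 0.00350 + 0.00788 + 0.35013 + 0.00284 + 0.00004 + 0.00504 = 0.37852.
So 1 − D = 0.62148, i.e. 0.621 to 3 decimal places.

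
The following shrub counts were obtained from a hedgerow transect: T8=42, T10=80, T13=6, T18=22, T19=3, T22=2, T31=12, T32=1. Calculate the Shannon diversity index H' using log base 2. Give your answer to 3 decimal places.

2.061

Total N = 42+80+6+22+3+2+12+1 = 168, so the proportions are 0.25, 0.47619, 0.03571, 0.13095, 0.01786, 0.0119, 0.07143, 0.00595 (working shown to 5 dp, full precision carried).
Each pᵢ log₂ pᵢ term: 0.25×(-2.00000)=-0.50000, 0.47619×(-1.07039)=-0.50971, 0.03571×(-4.80735)=-0.17169, 0.13095×(-2.93289)=-0.38407, 0.01786×(-5.80735)=-0.10370, 0.0119×(-6.39232)=-0.07610, 0.07143×(-3.80735)=-0.27195, 0.00595×(-7.39232)=-0.04400.
Sum = -2.06123, so H' = 2.061.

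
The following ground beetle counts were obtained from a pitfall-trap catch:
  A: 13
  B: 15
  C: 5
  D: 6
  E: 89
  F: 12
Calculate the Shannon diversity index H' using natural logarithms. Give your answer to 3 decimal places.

Total N = 13+15+5+6+89+12 = 140, so the proportions are 0.09286, 0.10714, 0.03571, 0.04286, 0.63571, 0.08571 (working shown to 5 dp, full precision carried).
Each pᵢ ln pᵢ term: 0.09286×(-2.37669)=-0.22069, 0.10714×(-2.23359)=-0.23931, 0.03571×(-3.33220)=-0.11901, 0.04286×(-3.14988)=-0.13499, 0.63571×(-0.45301)=-0.28798, 0.08571×(-2.45674)=-0.21058.
Sum = -1.21257, so H' = 1.213.

1.213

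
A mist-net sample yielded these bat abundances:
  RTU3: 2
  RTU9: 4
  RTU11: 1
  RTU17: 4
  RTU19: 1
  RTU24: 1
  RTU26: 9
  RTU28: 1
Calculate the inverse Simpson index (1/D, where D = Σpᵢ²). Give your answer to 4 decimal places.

4.3719

Total N = 2+4+1+4+1+1+9+1 = 23, so the proportions are 0.08695652, 0.17391304, 0.04347826, 0.17391304, 0.04347826, 0.04347826, 0.39130435, 0.04347826 (working shown to 8 dp, full precision carried).
D = 0.08695652² + 0.17391304² + 0.04347826² + 0.17391304² + 0.04347826² + 0.04347826² + 0.39130435² + 0.04347826² = 0.00756144 + 0.03024575 + 0.00189036 + 0.03024575 + 0.00189036 + 0.00189036 + 0.15311909 + 0.00189036 = 0.22873346.
So 1/D = 4.371901, i.e. 4.3719 to 4 decimal places.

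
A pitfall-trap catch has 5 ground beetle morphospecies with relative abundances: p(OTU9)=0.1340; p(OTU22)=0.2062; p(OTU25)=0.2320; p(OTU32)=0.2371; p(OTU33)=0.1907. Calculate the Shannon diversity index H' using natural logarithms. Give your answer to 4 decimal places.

1.5911

Each pᵢ ln pᵢ term (working shown to 6 dp, full precision carried): 0.134×(-2.009915)=-0.269329, 0.2062×(-1.578909)=-0.325571, 0.232×(-1.461018)=-0.338956, 0.2371×(-1.439273)=-0.341252, 0.1907×(-1.657054)=-0.316000.
Sum = -1.591108, so H' = 1.5911.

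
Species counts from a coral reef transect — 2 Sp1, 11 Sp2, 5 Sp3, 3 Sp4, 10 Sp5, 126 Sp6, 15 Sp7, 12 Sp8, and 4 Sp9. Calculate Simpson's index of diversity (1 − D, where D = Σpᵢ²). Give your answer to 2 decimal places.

Total N = 2+11+5+3+10+126+15+12+4 = 188, so the proportions are 0.0106, 0.0585, 0.0266, 0.016, 0.0532, 0.6702, 0.0798, 0.0638, 0.0213 (working shown to 4 dp, full precision carried).
D = 0.0106² + 0.0585² + 0.0266² + 0.016² + 0.0532² + 0.6702² + 0.0798² + 0.0638² + 0.0213² = 0.0001 + 0.0034 + 0.0007 + 0.0003 + 0.0028 + 0.4492 + 0.0064 + 0.0041 + 0.0005 = 0.4674.
So 1 − D = 0.5326, i.e. 0.53 to 2 decimal places.

0.53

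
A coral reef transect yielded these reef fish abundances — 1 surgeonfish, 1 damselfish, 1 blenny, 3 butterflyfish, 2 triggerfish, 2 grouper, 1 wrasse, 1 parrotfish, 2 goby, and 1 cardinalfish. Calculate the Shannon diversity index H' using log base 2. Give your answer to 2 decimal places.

3.19

Total N = 1+1+1+3+2+2+1+1+2+1 = 15, so the proportions are 0.0667, 0.0667, 0.0667, 0.2, 0.1333, 0.1333, 0.0667, 0.0667, 0.1333, 0.0667 (working shown to 4 dp, full precision carried).
Each pᵢ log₂ pᵢ term: 0.0667×(-3.9069)=-0.2605, 0.0667×(-3.9069)=-0.2605, 0.0667×(-3.9069)=-0.2605, 0.2×(-2.3219)=-0.4644, 0.1333×(-2.9069)=-0.3876, 0.1333×(-2.9069)=-0.3876, 0.0667×(-3.9069)=-0.2605, 0.0667×(-3.9069)=-0.2605, 0.1333×(-2.9069)=-0.3876, 0.0667×(-3.9069)=-0.2605.
Sum = -3.1899, so H' = 3.19.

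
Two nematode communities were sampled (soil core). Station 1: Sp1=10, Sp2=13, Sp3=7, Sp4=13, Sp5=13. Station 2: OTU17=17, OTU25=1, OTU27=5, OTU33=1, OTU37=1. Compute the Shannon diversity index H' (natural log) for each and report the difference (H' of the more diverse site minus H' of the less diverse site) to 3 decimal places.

0.614

Station 1: N=56, proportions 0.17857, 0.23214, 0.125, 0.23214, 0.23214, giving H' = 1.58463 (working shown to 5 dp, full precision carried).
Station 2: N=25, proportions 0.68, 0.04, 0.2, 0.04, 0.04, giving H' = 0.97040.
Difference = |1.58463 − 0.97040| = 0.61423, i.e. 0.614 to 3 decimal places.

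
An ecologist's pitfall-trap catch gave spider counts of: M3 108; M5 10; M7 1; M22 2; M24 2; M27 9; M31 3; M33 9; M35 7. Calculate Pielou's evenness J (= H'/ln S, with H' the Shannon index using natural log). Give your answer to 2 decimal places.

0.51

Total N = 108+10+1+2+2+9+3+9+7 = 151, so the proportions are 0.7152, 0.0662, 0.0066, 0.0132, 0.0132, 0.0596, 0.0199, 0.0596, 0.0464 (working shown to 4 dp, full precision carried).
H' = −Σ pᵢ ln pᵢ = −((-0.2397) + (-0.1798) + (-0.0332) + (-0.0573) + (-0.0573) + (-0.1681) + (-0.0779) + (-0.1681) + (-0.1424)) = 1.1237.
With S = 9 species, ln S = 2.1972, so J = 1.1237/2.1972 = 0.5114, i.e. 0.51 to 2 decimal places.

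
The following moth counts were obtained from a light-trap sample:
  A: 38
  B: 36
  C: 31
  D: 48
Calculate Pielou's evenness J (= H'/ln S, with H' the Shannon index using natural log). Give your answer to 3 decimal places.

Total N = 38+36+31+48 = 153, so the proportions are 0.24837, 0.23529, 0.20261, 0.31373 (working shown to 5 dp, full precision carried).
H' = −Σ pᵢ ln pᵢ = −((-0.34594) + (-0.34045) + (-0.32346) + (-0.36368)) = 1.37353.
With S = 4 species, ln S = 1.38629, so J = 1.37353/1.38629 = 0.99080, i.e. 0.991 to 3 decimal places.

0.991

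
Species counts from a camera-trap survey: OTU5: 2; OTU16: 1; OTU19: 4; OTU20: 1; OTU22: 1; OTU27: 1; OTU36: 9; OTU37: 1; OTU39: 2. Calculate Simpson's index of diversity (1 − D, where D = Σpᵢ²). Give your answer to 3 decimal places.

Total N = 2+1+4+1+1+1+9+1+2 = 22, so the proportions are 0.09091, 0.04545, 0.18182, 0.04545, 0.04545, 0.04545, 0.40909, 0.04545, 0.09091 (working shown to 5 dp, full precision carried).
D = 0.09091² + 0.04545² + 0.18182² + 0.04545² + 0.04545² + 0.04545² + 0.40909² + 0.04545² + 0.09091² = 0.00826 + 0.00207 + 0.03306 + 0.00207 + 0.00207 + 0.00207 + 0.16736 + 0.00207 + 0.00826 = 0.22727.
So 1 − D = 0.77273, i.e. 0.773 to 3 decimal places.

0.773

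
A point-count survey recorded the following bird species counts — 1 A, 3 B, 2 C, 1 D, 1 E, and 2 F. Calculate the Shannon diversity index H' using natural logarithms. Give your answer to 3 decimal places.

Total N = 1+3+2+1+1+2 = 10, so the proportions are 0.1, 0.3, 0.2, 0.1, 0.1, 0.2 (working shown to 5 dp, full precision carried).
Each pᵢ ln pᵢ term: 0.1×(-2.30259)=-0.23026, 0.3×(-1.20397)=-0.36119, 0.2×(-1.60944)=-0.32189, 0.1×(-2.30259)=-0.23026, 0.1×(-2.30259)=-0.23026, 0.2×(-1.60944)=-0.32189.
Sum = -1.69574, so H' = 1.696.

1.696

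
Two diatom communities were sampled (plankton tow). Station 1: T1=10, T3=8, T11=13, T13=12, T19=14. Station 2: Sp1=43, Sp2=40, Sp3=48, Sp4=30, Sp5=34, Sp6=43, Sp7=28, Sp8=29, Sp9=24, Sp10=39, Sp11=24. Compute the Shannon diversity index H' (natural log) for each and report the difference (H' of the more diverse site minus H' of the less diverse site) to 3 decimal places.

0.781

Station 1: N=57, proportions 0.17544, 0.14035, 0.22807, 0.21053, 0.24561, giving H' = 1.59092 (working shown to 5 dp, full precision carried).
Station 2: N=382, proportions 0.11257, 0.10471, 0.12565, 0.07853, 0.08901, 0.11257, 0.0733, 0.07592, 0.06283, 0.10209, 0.06283, giving H' = 2.37174.
Difference = |1.59092 − 2.37174| = 0.78082, i.e. 0.781 to 3 decimal places.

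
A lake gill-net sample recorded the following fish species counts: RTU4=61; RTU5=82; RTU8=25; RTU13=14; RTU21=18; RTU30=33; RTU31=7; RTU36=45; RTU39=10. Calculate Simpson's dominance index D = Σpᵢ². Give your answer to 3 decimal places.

Total N = 61+82+25+14+18+33+7+45+10 = 295, so the proportions are 0.20678, 0.27797, 0.08475, 0.04746, 0.06102, 0.11186, 0.02373, 0.15254, 0.0339 (working shown to 5 dp, full precision carried).
D = 0.20678² + 0.27797² + 0.08475² + 0.04746² + 0.06102² + 0.11186² + 0.02373² + 0.15254² + 0.0339² = 0.04276 + 0.07727 + 0.00718 + 0.00225 + 0.00372 + 0.01251 + 0.00056 + 0.02327 + 0.00115 = 0.17068.
To 3 decimal places, D = 0.171.

0.171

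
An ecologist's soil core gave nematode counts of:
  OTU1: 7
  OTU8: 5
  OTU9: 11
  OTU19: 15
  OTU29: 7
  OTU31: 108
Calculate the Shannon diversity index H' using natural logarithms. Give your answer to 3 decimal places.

Total N = 7+5+11+15+7+108 = 153, so the proportions are 0.04575, 0.03268, 0.0719, 0.09804, 0.04575, 0.70588 (working shown to 5 dp, full precision carried).
Each pᵢ ln pᵢ term: 0.04575×(-3.08453)=-0.14112, 0.03268×(-3.42100)=-0.11180, 0.0719×(-2.63254)=-0.18927, 0.09804×(-2.32239)=-0.22769, 0.04575×(-3.08453)=-0.14112, 0.70588×(-0.34831)=-0.24586.
Sum = -1.05686, so H' = 1.057.

1.057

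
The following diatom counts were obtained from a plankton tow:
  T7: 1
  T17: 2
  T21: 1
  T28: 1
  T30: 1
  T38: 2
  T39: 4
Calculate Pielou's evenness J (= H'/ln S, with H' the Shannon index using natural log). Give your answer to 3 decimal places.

Total N = 1+2+1+1+1+2+4 = 12, so the proportions are 0.08333, 0.16667, 0.08333, 0.08333, 0.08333, 0.16667, 0.33333 (working shown to 5 dp, full precision carried).
H' = −Σ pᵢ ln pᵢ = −((-0.20708) + (-0.29863) + (-0.20708) + (-0.20708) + (-0.20708) + (-0.29863) + (-0.36620)) = 1.79176.
With S = 7 species, ln S = 1.94591, so J = 1.79176/1.94591 = 0.92078, i.e. 0.921 to 3 decimal places.

0.921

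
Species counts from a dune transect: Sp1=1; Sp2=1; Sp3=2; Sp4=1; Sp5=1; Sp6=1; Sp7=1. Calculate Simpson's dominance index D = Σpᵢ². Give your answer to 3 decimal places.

0.156

Total N = 1+1+2+1+1+1+1 = 8, so the proportions are 0.125, 0.125, 0.25, 0.125, 0.125, 0.125, 0.125 (working shown to 5 dp, full precision carried).
D = 0.125² + 0.125² + 0.25² + 0.125² + 0.125² + 0.125² + 0.125² = 0.01562 + 0.01562 + 0.06250 + 0.01562 + 0.01562 + 0.01562 + 0.01562 = 0.15625.
To 3 decimal places, D = 0.156.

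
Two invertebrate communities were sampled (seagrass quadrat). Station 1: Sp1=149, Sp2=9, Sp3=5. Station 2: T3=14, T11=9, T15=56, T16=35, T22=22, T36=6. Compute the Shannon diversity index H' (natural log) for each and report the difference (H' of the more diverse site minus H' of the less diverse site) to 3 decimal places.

Station 1: N=163, proportions 0.91411, 0.05521, 0.03067, giving H' = 0.34890 (working shown to 5 dp, full precision carried).
Station 2: N=142, proportions 0.09859, 0.06338, 0.39437, 0.24648, 0.15493, 0.04225, giving H' = 1.53799.
Difference = |0.34890 − 1.53799| = 1.18909, i.e. 1.189 to 3 decimal places.

1.189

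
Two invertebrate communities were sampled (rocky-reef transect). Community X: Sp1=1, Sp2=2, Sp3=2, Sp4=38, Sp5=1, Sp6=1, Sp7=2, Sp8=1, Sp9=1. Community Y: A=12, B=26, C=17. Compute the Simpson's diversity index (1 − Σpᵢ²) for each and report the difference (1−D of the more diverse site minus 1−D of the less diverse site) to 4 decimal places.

0.2419

Community X: N=49, proportions 0.0204082, 0.0408163, 0.0408163, 0.7755102, 0.0204082, 0.0204082, 0.0408163, 0.0204082, 0.0204082, giving 1−D = 0.3915035 (working shown to 7 dp, full precision carried).
Community Y: N=55, proportions 0.2181818, 0.4727273, 0.3090909, giving 1−D = 0.6333884.
Difference = |0.3915035 − 0.6333884| = 0.2418849, i.e. 0.2419 to 4 decimal places.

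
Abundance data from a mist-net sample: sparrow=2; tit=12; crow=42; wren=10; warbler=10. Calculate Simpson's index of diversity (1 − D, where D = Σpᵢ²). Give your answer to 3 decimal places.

0.634

Total N = 2+12+42+10+10 = 76, so the proportions are 0.02632, 0.15789, 0.55263, 0.13158, 0.13158 (working shown to 5 dp, full precision carried).
D = 0.02632² + 0.15789² + 0.55263² + 0.13158² + 0.13158² = 0.00069 + 0.02493 + 0.30540 + 0.01731 + 0.01731 = 0.36565.
So 1 − D = 0.63435, i.e. 0.634 to 3 decimal places.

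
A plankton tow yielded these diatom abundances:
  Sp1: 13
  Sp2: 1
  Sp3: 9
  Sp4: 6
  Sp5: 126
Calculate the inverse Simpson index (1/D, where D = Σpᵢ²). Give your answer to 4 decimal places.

1.4864

Total N = 13+1+9+6+126 = 155, so the proportions are 0.083871, 0.0064516, 0.0580645, 0.0387097, 0.8129032 (working shown to 7 dp, full precision carried).
D = 0.083871² + 0.0064516² + 0.0580645² + 0.0387097² + 0.8129032² = 0.0070343 + 0.0000416 + 0.0033715 + 0.0014984 + 0.6608117 = 0.6727575.
So 1/D = 1.486420, i.e. 1.4864 to 4 decimal places.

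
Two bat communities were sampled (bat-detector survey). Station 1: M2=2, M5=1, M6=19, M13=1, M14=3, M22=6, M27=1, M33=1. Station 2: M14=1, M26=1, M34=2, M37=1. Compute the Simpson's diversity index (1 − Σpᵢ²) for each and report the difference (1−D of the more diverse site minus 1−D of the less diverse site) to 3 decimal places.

Station 1: N=34, proportions 0.05882, 0.02941, 0.55882, 0.02941, 0.08824, 0.17647, 0.02941, 0.02941, giving 1−D = 0.64187 (working shown to 5 dp, full precision carried).
Station 2: N=5, proportions 0.2, 0.2, 0.4, 0.2, giving 1−D = 0.72000.
Difference = |0.64187 − 0.72000| = 0.07813, i.e. 0.078 to 3 decimal places.

0.078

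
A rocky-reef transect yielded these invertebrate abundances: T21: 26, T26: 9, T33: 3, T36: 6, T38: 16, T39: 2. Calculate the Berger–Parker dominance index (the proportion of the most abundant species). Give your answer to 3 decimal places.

0.419

Total N = 26+9+3+6+16+2 = 62, so the proportions are 0.41935, 0.14516, 0.04839, 0.09677, 0.25806, 0.03226 (working shown to 5 dp, full precision carried).
The largest proportion is 0.41935, i.e. d = 0.419 to 3 decimal places.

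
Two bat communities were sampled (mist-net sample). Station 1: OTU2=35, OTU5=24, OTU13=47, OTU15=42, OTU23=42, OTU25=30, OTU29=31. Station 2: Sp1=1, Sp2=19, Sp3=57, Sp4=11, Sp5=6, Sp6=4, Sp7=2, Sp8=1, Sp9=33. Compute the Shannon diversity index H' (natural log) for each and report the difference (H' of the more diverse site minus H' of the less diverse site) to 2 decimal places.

Station 1: N=251, proportions 0.1394, 0.0956, 0.1873, 0.1673, 0.1673, 0.1195, 0.1235, giving H' = 1.9234 (working shown to 4 dp, full precision carried).
Station 2: N=134, proportions 0.0075, 0.1418, 0.4254, 0.0821, 0.0448, 0.0299, 0.0149, 0.0075, 0.2463, giving H' = 1.5707.
Difference = |1.9234 − 1.5707| = 0.3527, i.e. 0.35 to 2 decimal places.

0.35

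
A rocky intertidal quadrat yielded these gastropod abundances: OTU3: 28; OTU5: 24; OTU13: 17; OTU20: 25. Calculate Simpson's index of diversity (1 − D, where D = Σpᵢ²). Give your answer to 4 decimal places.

0.7426

Total N = 28+24+17+25 = 94, so the proportions are 0.297872, 0.255319, 0.180851, 0.265957 (working shown to 6 dp, full precision carried).
D = 0.297872² + 0.255319² + 0.180851² + 0.265957² = 0.088728 + 0.065188 + 0.032707 + 0.070733 = 0.257356.
So 1 − D = 0.742644, i.e. 0.7426 to 4 decimal places.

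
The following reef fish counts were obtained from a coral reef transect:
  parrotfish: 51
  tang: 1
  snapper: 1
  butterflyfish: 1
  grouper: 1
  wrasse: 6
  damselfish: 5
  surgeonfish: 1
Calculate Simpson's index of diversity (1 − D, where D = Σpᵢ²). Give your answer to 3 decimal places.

Total N = 51+1+1+1+1+6+5+1 = 67, so the proportions are 0.76119, 0.01493, 0.01493, 0.01493, 0.01493, 0.08955, 0.07463, 0.01493 (working shown to 5 dp, full precision carried).
D = 0.76119² + 0.01493² + 0.01493² + 0.01493² + 0.01493² + 0.08955² + 0.07463² + 0.01493² = 0.57942 + 0.00022 + 0.00022 + 0.00022 + 0.00022 + 0.00802 + 0.00557 + 0.00022 = 0.59412.
So 1 − D = 0.40588, i.e. 0.406 to 3 decimal places.

0.406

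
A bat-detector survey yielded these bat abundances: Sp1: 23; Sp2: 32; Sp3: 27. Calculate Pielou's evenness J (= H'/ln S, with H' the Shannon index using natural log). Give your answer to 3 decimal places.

0.992

Total N = 23+32+27 = 82, so the proportions are 0.28049, 0.39024, 0.32927 (working shown to 5 dp, full precision carried).
H' = −Σ pᵢ ln pᵢ = −((-0.35656) + (-0.36721) + (-0.36578)) = 1.08955.
With S = 3 species, ln S = 1.09861, so J = 1.08955/1.09861 = 0.99176, i.e. 0.992 to 3 decimal places.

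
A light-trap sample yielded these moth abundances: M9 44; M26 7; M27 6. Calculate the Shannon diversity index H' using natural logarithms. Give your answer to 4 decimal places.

0.6943

Total N = 44+7+6 = 57, so the proportions are 0.77193, 0.122807, 0.105263 (working shown to 6 dp, full precision carried).
Each pᵢ ln pᵢ term: 0.77193×(-0.258862)=-0.199823, 0.122807×(-2.097141)=-0.257544, 0.105263×(-2.251292)=-0.236978.
Sum = -0.694345, so H' = 0.6943.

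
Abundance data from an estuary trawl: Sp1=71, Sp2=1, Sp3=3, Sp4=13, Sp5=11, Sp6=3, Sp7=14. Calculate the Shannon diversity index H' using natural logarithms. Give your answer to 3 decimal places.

Total N = 71+1+3+13+11+3+14 = 116, so the proportions are 0.61207, 0.00862, 0.02586, 0.11207, 0.09483, 0.02586, 0.12069 (working shown to 5 dp, full precision carried).
Each pᵢ ln pᵢ term: 0.61207×(-0.49091)=-0.30047, 0.00862×(-4.75359)=-0.04098, 0.02586×(-3.65498)=-0.09453, 0.11207×(-2.18864)=-0.24528, 0.09483×(-2.35569)=-0.22338, 0.02586×(-3.65498)=-0.09453, 0.12069×(-2.11453)=-0.25520.
Sum = -1.25437, so H' = 1.254.

1.254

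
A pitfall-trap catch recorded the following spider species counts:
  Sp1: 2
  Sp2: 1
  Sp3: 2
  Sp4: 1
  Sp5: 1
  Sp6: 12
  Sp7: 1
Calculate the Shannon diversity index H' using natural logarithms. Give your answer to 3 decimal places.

Total N = 2+1+2+1+1+12+1 = 20, so the proportions are 0.1, 0.05, 0.1, 0.05, 0.05, 0.6, 0.05 (working shown to 5 dp, full precision carried).
Each pᵢ ln pᵢ term: 0.1×(-2.30259)=-0.23026, 0.05×(-2.99573)=-0.14979, 0.1×(-2.30259)=-0.23026, 0.05×(-2.99573)=-0.14979, 0.05×(-2.99573)=-0.14979, 0.6×(-0.51083)=-0.30650, 0.05×(-2.99573)=-0.14979.
Sum = -1.36616, so H' = 1.366.

1.366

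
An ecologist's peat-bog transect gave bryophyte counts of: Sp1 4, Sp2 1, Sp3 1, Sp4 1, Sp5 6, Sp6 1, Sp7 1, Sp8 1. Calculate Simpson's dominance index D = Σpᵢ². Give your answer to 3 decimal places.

Total N = 4+1+1+1+6+1+1+1 = 16, so the proportions are 0.25, 0.0625, 0.0625, 0.0625, 0.375, 0.0625, 0.0625, 0.0625 (working shown to 5 dp, full precision carried).
D = 0.25² + 0.0625² + 0.0625² + 0.0625² + 0.375² + 0.0625² + 0.0625² + 0.0625² = 0.06250 + 0.00391 + 0.00391 + 0.00391 + 0.14062 + 0.00391 + 0.00391 + 0.00391 = 0.22656.
To 3 decimal places, D = 0.227.

0.227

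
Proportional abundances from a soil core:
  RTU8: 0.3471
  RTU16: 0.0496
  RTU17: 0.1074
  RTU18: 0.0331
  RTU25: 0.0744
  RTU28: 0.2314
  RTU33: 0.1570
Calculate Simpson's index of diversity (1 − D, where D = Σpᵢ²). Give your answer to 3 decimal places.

0.781

D = 0.3471² + 0.0496² + 0.1074² + 0.0331² + 0.0744² + 0.2314² + 0.157² = 0.12048 + 0.00246 + 0.01153 + 0.00110 + 0.00554 + 0.05355 + 0.02465 = 0.21930 (working shown to 5 dp, full precision carried).
So 1 − D = 0.78070, i.e. 0.781 to 3 decimal places.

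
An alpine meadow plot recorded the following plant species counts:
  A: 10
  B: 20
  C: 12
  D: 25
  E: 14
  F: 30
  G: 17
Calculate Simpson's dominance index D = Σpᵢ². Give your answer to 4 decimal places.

0.1620

Total N = 10+20+12+25+14+30+17 = 128, so the proportions are 0.078125, 0.15625, 0.09375, 0.195312, 0.109375, 0.234375, 0.132812 (working shown to 6 dp, full precision carried).
D = 0.078125² + 0.15625² + 0.09375² + 0.195312² + 0.109375² + 0.234375² + 0.132812² = 0.006104 + 0.024414 + 0.008789 + 0.038147 + 0.011963 + 0.054932 + 0.017639 = 0.161987.
To 4 decimal places, D = 0.1620.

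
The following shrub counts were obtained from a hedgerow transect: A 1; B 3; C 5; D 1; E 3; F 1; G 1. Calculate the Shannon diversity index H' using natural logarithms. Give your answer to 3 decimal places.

Total N = 1+3+5+1+3+1+1 = 15, so the proportions are 0.06667, 0.2, 0.33333, 0.06667, 0.2, 0.06667, 0.06667 (working shown to 5 dp, full precision carried).
Each pᵢ ln pᵢ term: 0.06667×(-2.70805)=-0.18054, 0.2×(-1.60944)=-0.32189, 0.33333×(-1.09861)=-0.36620, 0.06667×(-2.70805)=-0.18054, 0.2×(-1.60944)=-0.32189, 0.06667×(-2.70805)=-0.18054, 0.06667×(-2.70805)=-0.18054.
Sum = -1.73213, so H' = 1.732.

1.732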